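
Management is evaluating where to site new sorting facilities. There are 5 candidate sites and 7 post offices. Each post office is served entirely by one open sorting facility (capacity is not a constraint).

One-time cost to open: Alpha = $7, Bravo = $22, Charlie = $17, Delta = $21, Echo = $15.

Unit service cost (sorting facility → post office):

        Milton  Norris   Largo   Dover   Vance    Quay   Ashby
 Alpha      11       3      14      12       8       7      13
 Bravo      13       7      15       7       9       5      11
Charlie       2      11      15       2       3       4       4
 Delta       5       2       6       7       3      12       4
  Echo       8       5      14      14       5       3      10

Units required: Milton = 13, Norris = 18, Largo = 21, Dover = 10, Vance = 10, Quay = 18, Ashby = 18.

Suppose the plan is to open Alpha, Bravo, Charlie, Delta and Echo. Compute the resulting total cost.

Each post office is assigned to its cheapest site among the open ones.
{Alpha, Bravo, Charlie, Delta, Echo}: Milton→Charlie 2·13=26, Norris→Delta 2·18=36, Largo→Delta 6·21=126, Dover→Charlie 2·10=20, Vance→Charlie 3·10=30, Quay→Echo 3·18=54, Ashby→Charlie 4·18=72. Service 364; fixed 82; total 446.

Total cost: 446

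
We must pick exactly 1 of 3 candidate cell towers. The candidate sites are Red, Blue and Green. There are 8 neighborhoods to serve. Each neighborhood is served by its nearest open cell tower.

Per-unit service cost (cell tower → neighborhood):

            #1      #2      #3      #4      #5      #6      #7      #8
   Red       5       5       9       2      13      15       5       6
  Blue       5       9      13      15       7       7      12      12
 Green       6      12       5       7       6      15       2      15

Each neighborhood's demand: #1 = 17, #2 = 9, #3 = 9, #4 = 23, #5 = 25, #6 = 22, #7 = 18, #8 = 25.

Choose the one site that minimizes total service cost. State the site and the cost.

Choose Red only; total service cost 1152.

With exactly 1 open, each neighborhood uses its cheapest among the chosen.
{Red}: #1→Red 5·17=85, #2→Red 5·9=45, #3→Red 9·9=81, #4→Red 2·23=46, #5→Red 13·25=325, #6→Red 15·22=330, #7→Red 5·18=90, #8→Red 6·25=150. Service cost 1152.
{Green}: service cost 1307
{Blue}: service cost 1473
Among all 3 size-1 choices, {Red} is lowest.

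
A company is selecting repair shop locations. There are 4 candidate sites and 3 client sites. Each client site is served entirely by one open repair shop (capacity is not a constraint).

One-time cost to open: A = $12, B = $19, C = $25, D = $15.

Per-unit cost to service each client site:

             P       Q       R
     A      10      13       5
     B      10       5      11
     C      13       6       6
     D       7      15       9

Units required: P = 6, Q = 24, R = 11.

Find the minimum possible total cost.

For any fixed open set, each client site goes to its cheapest open site; total = fixed + service.
{A, B, D}: P→D 7·6=42, Q→B 5·24=120, R→A 5·11=55. Service 217; fixed 46; total 263.
{A, B}: P→A 10·6=60, Q→B 5·24=120, R→A 5·11=55. Service 235; fixed 31; total 266.
{B, C, D}: P→D 7·6=42, Q→B 5·24=120, R→C 6·11=66. Service 228; fixed 59; total 287.
{A, B, C, D}: P→D 7·6=42, Q→B 5·24=120, R→A 5·11=55. Service 217; fixed 71; total 288.
No other subset beats 263.

Minimum total cost: 263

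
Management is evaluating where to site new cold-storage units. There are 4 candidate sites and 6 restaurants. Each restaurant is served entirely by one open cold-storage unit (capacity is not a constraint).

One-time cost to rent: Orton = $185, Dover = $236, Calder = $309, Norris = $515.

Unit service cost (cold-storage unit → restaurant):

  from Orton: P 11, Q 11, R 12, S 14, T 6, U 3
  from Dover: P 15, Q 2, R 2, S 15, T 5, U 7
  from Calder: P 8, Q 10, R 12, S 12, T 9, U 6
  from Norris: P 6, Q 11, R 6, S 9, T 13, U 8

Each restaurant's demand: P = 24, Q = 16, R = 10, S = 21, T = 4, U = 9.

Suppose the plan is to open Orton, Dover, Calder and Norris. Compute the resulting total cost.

Total cost: 1677

Each restaurant is assigned to its cheapest site among the open ones.
{Orton, Dover, Calder, Norris}: P→Norris 6·24=144, Q→Dover 2·16=32, R→Dover 2·10=20, S→Norris 9·21=189, T→Dover 5·4=20, U→Orton 3·9=27. Service 432; fixed 1245; total 1677.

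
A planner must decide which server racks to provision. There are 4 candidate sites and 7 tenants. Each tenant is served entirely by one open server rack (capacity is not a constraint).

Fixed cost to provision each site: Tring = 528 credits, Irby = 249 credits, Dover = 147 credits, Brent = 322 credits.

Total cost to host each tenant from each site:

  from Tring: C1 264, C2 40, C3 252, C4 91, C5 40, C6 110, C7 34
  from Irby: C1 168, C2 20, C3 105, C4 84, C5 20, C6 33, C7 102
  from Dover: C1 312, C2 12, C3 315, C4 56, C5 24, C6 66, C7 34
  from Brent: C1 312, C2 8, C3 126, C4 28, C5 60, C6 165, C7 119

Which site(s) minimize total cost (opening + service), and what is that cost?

Open Irby only; minimum total cost 781.

For any fixed open set, each tenant goes to its cheapest open site; total = fixed + service.
{Irby}: C1→Irby 168, C2→Irby 20, C3→Irby 105, C4→Irby 84, C5→Irby 20, C6→Irby 33, C7→Irby 102. Service 532; fixed 249; total 781.
{Irby, Dover}: service 428 + fixed 396 = 824
{Dover}: C1→Dover 312, C2→Dover 12, C3→Dover 315, C4→Dover 56, C5→Dover 24, C6→Dover 66, C7→Dover 34. Service 819; fixed 147; total 966.
{Tring, Irby, Dover, Brent}: C1→Irby 168, C2→Brent 8, C3→Irby 105, C4→Brent 28, C5→Irby 20, C6→Irby 33, C7→Tring 34. Service 396; fixed 1246; total 1642.
No other subset beats 781.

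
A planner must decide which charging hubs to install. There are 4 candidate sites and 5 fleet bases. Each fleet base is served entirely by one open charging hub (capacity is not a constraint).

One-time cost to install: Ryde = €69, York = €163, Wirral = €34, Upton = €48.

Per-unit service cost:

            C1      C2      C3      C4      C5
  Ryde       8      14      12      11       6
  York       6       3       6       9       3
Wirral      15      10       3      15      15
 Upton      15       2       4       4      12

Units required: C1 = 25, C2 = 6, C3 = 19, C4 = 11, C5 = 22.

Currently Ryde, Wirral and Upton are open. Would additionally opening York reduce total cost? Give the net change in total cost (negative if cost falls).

Current service cost with {Ryde, Wirral, Upton}: 445.
Adding York: each fleet base re-picks its cheapest; new service cost 329, saving 116.
Extra fixed cost: 163. Net change = 163 − 116 = 47.
(Totals: 596 → 643.)

No — net change +47 (cost rises by 47).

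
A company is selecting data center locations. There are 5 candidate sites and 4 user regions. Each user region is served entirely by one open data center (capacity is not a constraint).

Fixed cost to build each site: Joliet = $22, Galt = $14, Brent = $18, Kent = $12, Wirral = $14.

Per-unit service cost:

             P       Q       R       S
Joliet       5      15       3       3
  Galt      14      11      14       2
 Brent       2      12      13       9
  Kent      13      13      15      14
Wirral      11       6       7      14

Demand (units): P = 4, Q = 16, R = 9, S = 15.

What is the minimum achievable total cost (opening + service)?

For any fixed open set, each user region goes to its cheapest open site; total = fixed + service.
{Joliet, Galt, Wirral}: P→Joliet 5·4=20, Q→Wirral 6·16=96, R→Joliet 3·9=27, S→Galt 2·15=30. Service 173; fixed 50; total 223.
{Joliet, Wirral}: P→Joliet 5·4=20, Q→Wirral 6·16=96, R→Joliet 3·9=27, S→Joliet 3·15=45. Service 188; fixed 36; total 224.
{Joliet, Galt, Brent, Wirral}: P→Brent 2·4=8, Q→Wirral 6·16=96, R→Joliet 3·9=27, S→Galt 2·15=30. Service 161; fixed 68; total 229.
{Joliet, Galt, Brent, Kent, Wirral}: P→Brent 2·4=8, Q→Wirral 6·16=96, R→Joliet 3·9=27, S→Galt 2·15=30. Service 161; fixed 80; total 241.
No other subset beats 223.

Minimum total cost: 223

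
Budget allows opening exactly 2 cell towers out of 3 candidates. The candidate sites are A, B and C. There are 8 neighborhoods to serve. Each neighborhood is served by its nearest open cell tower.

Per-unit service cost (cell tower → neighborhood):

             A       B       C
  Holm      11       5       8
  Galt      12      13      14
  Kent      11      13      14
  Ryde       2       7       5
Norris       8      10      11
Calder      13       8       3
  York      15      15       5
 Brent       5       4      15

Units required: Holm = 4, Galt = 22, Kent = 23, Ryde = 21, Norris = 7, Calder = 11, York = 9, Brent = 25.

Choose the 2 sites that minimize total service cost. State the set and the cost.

Choose A and C; total service cost 850.

With exactly 2 open, each neighborhood uses its cheapest among the chosen.
{A, C}: Holm→C 8·4=32, Galt→A 12·22=264, Kent→A 11·23=253, Ryde→A 2·21=42, Norris→A 8·7=56, Calder→C 3·11=33, York→C 5·9=45, Brent→A 5·25=125. Service cost 850.
{A, B}: service cost 958
{B, C}: service cost 958
Among all 3 size-2 choices, {A, C} is lowest.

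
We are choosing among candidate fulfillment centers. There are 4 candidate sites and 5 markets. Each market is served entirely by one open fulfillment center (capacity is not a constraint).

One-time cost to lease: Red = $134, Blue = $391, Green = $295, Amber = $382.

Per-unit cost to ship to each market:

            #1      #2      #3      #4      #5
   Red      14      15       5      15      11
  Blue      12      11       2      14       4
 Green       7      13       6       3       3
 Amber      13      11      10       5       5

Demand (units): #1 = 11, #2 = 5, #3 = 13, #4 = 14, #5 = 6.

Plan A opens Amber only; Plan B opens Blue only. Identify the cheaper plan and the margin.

Plan A: {Amber}: #1→Amber 13·11=143, #2→Amber 11·5=55, #3→Amber 10·13=130, #4→Amber 5·14=70, #5→Amber 5·6=30. Service 428; fixed 382; total 810.
Plan B: {Blue}: #1→Blue 12·11=132, #2→Blue 11·5=55, #3→Blue 2·13=26, #4→Blue 14·14=196, #5→Blue 4·6=24. Service 433; fixed 391; total 824.
Difference: |810 − 824| = 14.

Plan A is cheaper by 14.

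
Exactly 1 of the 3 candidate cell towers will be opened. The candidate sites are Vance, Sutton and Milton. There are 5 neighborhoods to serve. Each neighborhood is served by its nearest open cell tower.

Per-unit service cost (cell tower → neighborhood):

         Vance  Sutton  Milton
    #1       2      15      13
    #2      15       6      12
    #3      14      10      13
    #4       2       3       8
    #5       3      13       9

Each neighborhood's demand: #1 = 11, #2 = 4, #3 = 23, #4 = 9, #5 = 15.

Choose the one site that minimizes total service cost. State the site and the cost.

With exactly 1 open, each neighborhood uses its cheapest among the chosen.
{Vance}: #1→Vance 2·11=22, #2→Vance 15·4=60, #3→Vance 14·23=322, #4→Vance 2·9=18, #5→Vance 3·15=45. Service cost 467.
{Sutton}: service cost 641
{Milton}: service cost 697
Among all 3 size-1 choices, {Vance} is lowest.

Choose Vance only; total service cost 467.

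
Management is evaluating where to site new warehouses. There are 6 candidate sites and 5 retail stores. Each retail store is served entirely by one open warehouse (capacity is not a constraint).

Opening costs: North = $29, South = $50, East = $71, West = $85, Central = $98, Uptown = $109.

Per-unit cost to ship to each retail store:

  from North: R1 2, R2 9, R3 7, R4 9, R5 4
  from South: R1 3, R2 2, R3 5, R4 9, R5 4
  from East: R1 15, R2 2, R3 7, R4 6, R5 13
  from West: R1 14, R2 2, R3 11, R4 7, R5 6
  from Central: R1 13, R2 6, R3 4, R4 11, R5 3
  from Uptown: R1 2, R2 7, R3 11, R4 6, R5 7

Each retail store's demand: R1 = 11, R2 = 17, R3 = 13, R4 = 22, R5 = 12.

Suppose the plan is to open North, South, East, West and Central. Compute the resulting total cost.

Each retail store is assigned to its cheapest site among the open ones.
{North, South, East, West, Central}: R1→North 2·11=22, R2→South 2·17=34, R3→Central 4·13=52, R4→East 6·22=132, R5→Central 3·12=36. Service 276; fixed 333; total 609.

Total cost: 609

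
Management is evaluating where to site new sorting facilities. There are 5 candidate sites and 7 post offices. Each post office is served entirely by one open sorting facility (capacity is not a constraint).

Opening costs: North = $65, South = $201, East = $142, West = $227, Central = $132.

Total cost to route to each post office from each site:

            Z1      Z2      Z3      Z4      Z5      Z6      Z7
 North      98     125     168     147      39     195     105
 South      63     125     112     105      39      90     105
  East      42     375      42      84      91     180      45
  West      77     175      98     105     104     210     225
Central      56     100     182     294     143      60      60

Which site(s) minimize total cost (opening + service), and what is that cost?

Open East and Central; minimum total cost 738.

For any fixed open set, each post office goes to its cheapest open site; total = fixed + service.
{East, Central}: Z1→East 42, Z2→Central 100, Z3→East 42, Z4→East 84, Z5→East 91, Z6→Central 60, Z7→East 45. Service 464; fixed 274; total 738.
{North, East, Central}: Z1→East 42, Z2→Central 100, Z3→East 42, Z4→East 84, Z5→North 39, Z6→Central 60, Z7→East 45. Service 412; fixed 339; total 751.
{North, East}: service 557 + fixed 207 = 764
{North, South, East, West, Central}: service 412 + fixed 767 = 1179
No other subset beats 738.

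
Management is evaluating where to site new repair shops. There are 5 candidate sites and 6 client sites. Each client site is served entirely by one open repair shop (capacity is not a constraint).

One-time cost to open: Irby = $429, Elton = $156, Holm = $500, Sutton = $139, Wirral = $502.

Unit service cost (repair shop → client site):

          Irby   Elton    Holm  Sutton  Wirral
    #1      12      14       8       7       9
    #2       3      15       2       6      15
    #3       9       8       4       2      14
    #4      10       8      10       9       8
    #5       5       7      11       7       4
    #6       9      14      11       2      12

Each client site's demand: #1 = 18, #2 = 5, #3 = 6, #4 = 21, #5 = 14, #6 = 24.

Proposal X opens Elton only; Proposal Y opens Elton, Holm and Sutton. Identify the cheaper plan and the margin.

Proposal X is cheaper by 124.

Proposal X: {Elton}: #1→Elton 14·18=252, #2→Elton 15·5=75, #3→Elton 8·6=48, #4→Elton 8·21=168, #5→Elton 7·14=98, #6→Elton 14·24=336. Service 977; fixed 156; total 1133.
Proposal Y: {Elton, Holm, Sutton}: #1→Sutton 7·18=126, #2→Holm 2·5=10, #3→Sutton 2·6=12, #4→Elton 8·21=168, #5→Elton 7·14=98, #6→Sutton 2·24=48. Service 462; fixed 795; total 1257.
Difference: |1133 − 1257| = 124.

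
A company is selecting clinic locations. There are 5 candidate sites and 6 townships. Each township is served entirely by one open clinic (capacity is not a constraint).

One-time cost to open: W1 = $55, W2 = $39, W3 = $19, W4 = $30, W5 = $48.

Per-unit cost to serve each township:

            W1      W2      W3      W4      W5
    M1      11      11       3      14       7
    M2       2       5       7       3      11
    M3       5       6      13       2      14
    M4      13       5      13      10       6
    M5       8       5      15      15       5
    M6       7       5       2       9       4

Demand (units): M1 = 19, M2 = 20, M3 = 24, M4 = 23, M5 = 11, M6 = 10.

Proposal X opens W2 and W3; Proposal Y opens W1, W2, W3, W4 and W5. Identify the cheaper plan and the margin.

Proposal X: {W2, W3}: M1→W3 3·19=57, M2→W2 5·20=100, M3→W2 6·24=144, M4→W2 5·23=115, M5→W2 5·11=55, M6→W3 2·10=20. Service 491; fixed 58; total 549.
Proposal Y: {W1, W2, W3, W4, W5}: M1→W3 3·19=57, M2→W1 2·20=40, M3→W4 2·24=48, M4→W2 5·23=115, M5→W2 5·11=55, M6→W3 2·10=20. Service 335; fixed 191; total 526.
Difference: |549 − 526| = 23.

Proposal Y is cheaper by 23.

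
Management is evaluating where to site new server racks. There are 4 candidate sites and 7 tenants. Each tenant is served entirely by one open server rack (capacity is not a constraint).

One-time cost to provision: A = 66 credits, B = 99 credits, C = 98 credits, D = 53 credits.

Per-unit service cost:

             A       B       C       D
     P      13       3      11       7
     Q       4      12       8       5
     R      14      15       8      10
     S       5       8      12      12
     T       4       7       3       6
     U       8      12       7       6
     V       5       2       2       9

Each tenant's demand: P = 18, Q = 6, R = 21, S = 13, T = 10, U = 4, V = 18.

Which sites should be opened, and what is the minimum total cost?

Open B and C; minimum total cost 665.

For any fixed open set, each tenant goes to its cheapest open site; total = fixed + service.
{B, C}: P→B 3·18=54, Q→C 8·6=48, R→C 8·21=168, S→B 8·13=104, T→C 3·10=30, U→C 7·4=28, V→B 2·18=36. Service 468; fixed 197; total 665.
{A, B, C}: service 405 + fixed 263 = 668
{B, D}: service 518 + fixed 152 = 670
{A, B, C, D}: service 401 + fixed 316 = 717
(All 15 nonempty subsets were checked; B and C is lowest.)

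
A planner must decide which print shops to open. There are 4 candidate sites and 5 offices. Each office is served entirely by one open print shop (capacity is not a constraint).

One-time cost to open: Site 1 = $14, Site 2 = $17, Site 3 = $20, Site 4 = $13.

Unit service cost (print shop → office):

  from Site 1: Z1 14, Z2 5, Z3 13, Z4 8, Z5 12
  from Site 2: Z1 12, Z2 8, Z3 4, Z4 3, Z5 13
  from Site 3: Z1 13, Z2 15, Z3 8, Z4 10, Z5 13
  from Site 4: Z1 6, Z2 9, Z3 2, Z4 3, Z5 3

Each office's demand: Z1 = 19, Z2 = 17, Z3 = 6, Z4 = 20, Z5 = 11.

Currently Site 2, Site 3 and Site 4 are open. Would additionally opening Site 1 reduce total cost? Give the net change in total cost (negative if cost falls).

Current service cost with {Site 2, Site 3, Site 4}: 355.
Adding Site 1: each office re-picks its cheapest; new service cost 304, saving 51.
Extra fixed cost: 14. Net change = 14 − 51 = -37.
(Totals: 405 → 368.)

Yes — net change −37 (cost falls by 37).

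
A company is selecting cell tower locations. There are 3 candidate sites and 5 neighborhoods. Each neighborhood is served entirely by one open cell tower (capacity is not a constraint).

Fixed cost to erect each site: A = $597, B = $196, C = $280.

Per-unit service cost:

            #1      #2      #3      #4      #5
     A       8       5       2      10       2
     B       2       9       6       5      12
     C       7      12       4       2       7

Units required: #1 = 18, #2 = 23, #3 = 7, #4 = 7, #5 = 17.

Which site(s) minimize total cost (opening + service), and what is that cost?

For any fixed open set, each neighborhood goes to its cheapest open site; total = fixed + service.
{B}: #1→B 2·18=36, #2→B 9·23=207, #3→B 6·7=42, #4→B 5·7=35, #5→B 12·17=204. Service 524; fixed 196; total 720.
{C}: #1→C 7·18=126, #2→C 12·23=276, #3→C 4·7=28, #4→C 2·7=14, #5→C 7·17=119. Service 563; fixed 280; total 843.
{B, C}: service 404 + fixed 476 = 880
{A, B, C}: service 213 + fixed 1073 = 1286
No other subset beats 720.

Open B only; minimum total cost 720.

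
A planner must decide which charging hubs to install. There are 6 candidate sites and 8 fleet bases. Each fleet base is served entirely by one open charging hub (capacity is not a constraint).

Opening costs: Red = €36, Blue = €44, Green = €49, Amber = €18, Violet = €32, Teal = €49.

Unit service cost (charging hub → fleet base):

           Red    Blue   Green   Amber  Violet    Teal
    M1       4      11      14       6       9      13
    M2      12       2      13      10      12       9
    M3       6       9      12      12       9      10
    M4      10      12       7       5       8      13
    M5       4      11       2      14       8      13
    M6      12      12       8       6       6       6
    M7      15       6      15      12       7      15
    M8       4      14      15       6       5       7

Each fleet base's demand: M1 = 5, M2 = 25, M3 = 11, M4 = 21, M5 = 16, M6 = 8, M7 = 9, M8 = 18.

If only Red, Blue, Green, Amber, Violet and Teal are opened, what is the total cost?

Each fleet base is assigned to its cheapest site among the open ones.
{Red, Blue, Green, Amber, Violet, Teal}: M1→Red 4·5=20, M2→Blue 2·25=50, M3→Red 6·11=66, M4→Amber 5·21=105, M5→Green 2·16=32, M6→Amber 6·8=48, M7→Blue 6·9=54, M8→Red 4·18=72. Service 447; fixed 228; total 675.

Total cost: 675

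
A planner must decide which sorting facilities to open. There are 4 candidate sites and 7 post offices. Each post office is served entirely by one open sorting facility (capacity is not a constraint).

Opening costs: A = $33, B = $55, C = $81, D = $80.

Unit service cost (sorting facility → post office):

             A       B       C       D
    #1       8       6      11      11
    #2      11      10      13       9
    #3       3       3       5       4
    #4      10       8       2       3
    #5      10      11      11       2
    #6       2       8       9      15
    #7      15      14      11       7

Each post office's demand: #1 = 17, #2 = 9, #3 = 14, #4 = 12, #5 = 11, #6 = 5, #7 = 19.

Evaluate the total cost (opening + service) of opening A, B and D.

Each post office is assigned to its cheapest site among the open ones.
{A, B, D}: #1→B 6·17=102, #2→D 9·9=81, #3→A 3·14=42, #4→D 3·12=36, #5→D 2·11=22, #6→A 2·5=10, #7→D 7·19=133. Service 426; fixed 168; total 594.

Total cost: 594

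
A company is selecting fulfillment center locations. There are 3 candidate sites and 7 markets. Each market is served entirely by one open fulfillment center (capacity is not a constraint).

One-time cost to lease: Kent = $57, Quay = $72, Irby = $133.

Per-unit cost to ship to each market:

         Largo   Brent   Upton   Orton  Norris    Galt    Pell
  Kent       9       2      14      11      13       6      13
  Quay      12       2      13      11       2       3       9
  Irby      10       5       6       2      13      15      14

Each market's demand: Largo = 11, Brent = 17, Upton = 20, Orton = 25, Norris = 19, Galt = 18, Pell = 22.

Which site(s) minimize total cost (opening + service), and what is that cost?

Open Quay and Irby; minimum total cost 809.

For any fixed open set, each market goes to its cheapest open site; total = fixed + service.
{Quay, Irby}: Largo→Irby 10·11=110, Brent→Quay 2·17=34, Upton→Irby 6·20=120, Orton→Irby 2·25=50, Norris→Quay 2·19=38, Galt→Quay 3·18=54, Pell→Quay 9·22=198. Service 604; fixed 205; total 809.
{Kent, Quay, Irby}: service 593 + fixed 262 = 855
{Quay}: Largo→Quay 12·11=132, Brent→Quay 2·17=34, Upton→Quay 13·20=260, Orton→Quay 11·25=275, Norris→Quay 2·19=38, Galt→Quay 3·18=54, Pell→Quay 9·22=198. Service 991; fixed 72; total 1063.
{Kent}: Largo→Kent 9·11=99, Brent→Kent 2·17=34, Upton→Kent 14·20=280, Orton→Kent 11·25=275, Norris→Kent 13·19=247, Galt→Kent 6·18=108, Pell→Kent 13·22=286. Service 1329; fixed 57; total 1386.
(All 7 nonempty subsets were checked; Quay and Irby is lowest.)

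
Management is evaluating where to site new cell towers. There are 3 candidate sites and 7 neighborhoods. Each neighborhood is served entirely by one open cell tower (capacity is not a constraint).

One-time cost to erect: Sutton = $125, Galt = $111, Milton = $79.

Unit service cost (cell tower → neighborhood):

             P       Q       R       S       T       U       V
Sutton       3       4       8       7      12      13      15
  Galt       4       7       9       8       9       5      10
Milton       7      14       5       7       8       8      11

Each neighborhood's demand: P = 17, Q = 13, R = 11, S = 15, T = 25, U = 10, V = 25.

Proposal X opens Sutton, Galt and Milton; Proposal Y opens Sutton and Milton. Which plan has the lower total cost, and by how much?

Proposal Y is cheaper by 56.

Proposal X: {Sutton, Galt, Milton}: P→Sutton 3·17=51, Q→Sutton 4·13=52, R→Milton 5·11=55, S→Sutton 7·15=105, T→Milton 8·25=200, U→Galt 5·10=50, V→Galt 10·25=250. Service 763; fixed 315; total 1078.
Proposal Y: {Sutton, Milton}: P→Sutton 3·17=51, Q→Sutton 4·13=52, R→Milton 5·11=55, S→Sutton 7·15=105, T→Milton 8·25=200, U→Milton 8·10=80, V→Milton 11·25=275. Service 818; fixed 204; total 1022.
Difference: |1078 − 1022| = 56.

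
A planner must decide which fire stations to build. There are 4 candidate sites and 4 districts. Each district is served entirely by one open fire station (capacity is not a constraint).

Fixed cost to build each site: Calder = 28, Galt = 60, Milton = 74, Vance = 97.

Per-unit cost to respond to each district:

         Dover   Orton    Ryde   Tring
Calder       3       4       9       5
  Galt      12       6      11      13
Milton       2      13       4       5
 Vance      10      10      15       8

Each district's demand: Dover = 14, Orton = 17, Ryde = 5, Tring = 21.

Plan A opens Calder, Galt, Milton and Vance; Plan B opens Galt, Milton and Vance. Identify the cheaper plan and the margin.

Plan A is cheaper by 6.

Plan A: {Calder, Galt, Milton, Vance}: Dover→Milton 2·14=28, Orton→Calder 4·17=68, Ryde→Milton 4·5=20, Tring→Calder 5·21=105. Service 221; fixed 259; total 480.
Plan B: {Galt, Milton, Vance}: Dover→Milton 2·14=28, Orton→Galt 6·17=102, Ryde→Milton 4·5=20, Tring→Milton 5·21=105. Service 255; fixed 231; total 486.
Difference: |480 − 486| = 6.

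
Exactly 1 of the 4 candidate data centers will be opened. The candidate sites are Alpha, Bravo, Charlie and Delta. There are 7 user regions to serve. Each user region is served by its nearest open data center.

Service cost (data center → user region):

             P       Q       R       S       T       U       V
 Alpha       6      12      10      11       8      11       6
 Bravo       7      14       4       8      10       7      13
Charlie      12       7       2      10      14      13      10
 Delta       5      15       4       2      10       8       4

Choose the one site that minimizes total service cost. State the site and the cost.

Choose Delta only; total service cost 48.

With exactly 1 open, each user region uses its cheapest among the chosen.
{Delta}: P→Delta 5, Q→Delta 15, R→Delta 4, S→Delta 2, T→Delta 10, U→Delta 8, V→Delta 4. Service cost 48.
{Bravo}: service cost 63
{Alpha}: service cost 64
Among all 4 size-1 choices, {Delta} is lowest.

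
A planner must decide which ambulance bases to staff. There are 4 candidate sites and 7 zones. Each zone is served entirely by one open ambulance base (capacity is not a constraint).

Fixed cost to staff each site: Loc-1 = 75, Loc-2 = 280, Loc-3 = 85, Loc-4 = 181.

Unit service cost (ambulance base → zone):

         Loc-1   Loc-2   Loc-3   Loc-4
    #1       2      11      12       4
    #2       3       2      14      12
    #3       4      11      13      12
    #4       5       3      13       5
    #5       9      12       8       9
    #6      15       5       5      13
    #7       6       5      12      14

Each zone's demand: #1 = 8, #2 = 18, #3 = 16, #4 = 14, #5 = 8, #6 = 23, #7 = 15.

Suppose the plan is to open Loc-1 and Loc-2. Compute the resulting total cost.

Each zone is assigned to its cheapest site among the open ones.
{Loc-1, Loc-2}: #1→Loc-1 2·8=16, #2→Loc-2 2·18=36, #3→Loc-1 4·16=64, #4→Loc-2 3·14=42, #5→Loc-1 9·8=72, #6→Loc-2 5·23=115, #7→Loc-2 5·15=75. Service 420; fixed 355; total 775.

Total cost: 775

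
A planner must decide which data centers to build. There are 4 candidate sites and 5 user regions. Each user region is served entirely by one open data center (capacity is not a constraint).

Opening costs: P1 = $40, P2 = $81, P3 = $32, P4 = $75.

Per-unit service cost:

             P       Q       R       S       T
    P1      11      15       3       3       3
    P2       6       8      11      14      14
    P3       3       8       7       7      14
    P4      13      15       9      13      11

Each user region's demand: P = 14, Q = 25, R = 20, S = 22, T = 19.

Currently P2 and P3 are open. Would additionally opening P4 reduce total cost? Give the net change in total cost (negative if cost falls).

No — net change +18 (cost rises by 18).

Current service cost with {P2, P3}: 802.
Adding P4: each user region re-picks its cheapest; new service cost 745, saving 57.
Extra fixed cost: 75. Net change = 75 − 57 = 18.
(Totals: 915 → 933.)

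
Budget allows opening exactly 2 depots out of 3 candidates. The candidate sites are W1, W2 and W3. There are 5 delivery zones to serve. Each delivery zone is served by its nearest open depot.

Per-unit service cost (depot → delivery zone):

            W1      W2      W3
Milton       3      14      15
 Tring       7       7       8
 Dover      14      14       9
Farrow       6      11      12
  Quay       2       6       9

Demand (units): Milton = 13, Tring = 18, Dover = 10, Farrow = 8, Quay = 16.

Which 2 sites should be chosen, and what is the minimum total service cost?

Choose W1 and W3; total service cost 335.

With exactly 2 open, each delivery zone uses its cheapest among the chosen.
{W1, W3}: Milton→W1 3·13=39, Tring→W1 7·18=126, Dover→W3 9·10=90, Farrow→W1 6·8=48, Quay→W1 2·16=32. Service cost 335.
{W1, W2}: service cost 385
{W2, W3}: service cost 582
Among all 3 size-2 choices, {W1, W3} is lowest.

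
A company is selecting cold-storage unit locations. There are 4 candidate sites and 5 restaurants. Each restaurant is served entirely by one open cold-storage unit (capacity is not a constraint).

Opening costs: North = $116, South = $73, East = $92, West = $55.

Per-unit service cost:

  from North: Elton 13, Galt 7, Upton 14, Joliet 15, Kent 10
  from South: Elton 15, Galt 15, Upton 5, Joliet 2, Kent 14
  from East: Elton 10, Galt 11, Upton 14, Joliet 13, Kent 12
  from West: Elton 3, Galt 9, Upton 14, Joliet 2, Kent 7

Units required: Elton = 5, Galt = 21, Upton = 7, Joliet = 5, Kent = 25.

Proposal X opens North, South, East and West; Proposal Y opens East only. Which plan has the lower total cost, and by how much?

Proposal X: {North, South, East, West}: Elton→West 3·5=15, Galt→North 7·21=147, Upton→South 5·7=35, Joliet→South 2·5=10, Kent→West 7·25=175. Service 382; fixed 336; total 718.
Proposal Y: {East}: Elton→East 10·5=50, Galt→East 11·21=231, Upton→East 14·7=98, Joliet→East 13·5=65, Kent→East 12·25=300. Service 744; fixed 92; total 836.
Difference: |718 − 836| = 118.

Proposal X is cheaper by 118.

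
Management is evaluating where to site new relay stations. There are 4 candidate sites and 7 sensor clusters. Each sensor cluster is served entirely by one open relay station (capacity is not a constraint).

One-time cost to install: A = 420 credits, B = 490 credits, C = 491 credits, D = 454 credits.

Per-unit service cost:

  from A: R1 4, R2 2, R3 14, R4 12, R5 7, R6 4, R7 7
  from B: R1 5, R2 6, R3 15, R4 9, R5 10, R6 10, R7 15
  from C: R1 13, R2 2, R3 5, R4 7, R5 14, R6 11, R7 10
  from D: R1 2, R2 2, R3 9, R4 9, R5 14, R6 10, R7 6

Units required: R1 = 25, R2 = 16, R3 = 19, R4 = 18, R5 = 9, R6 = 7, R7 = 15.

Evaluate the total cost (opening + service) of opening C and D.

Total cost: 1534

Each sensor cluster is assigned to its cheapest site among the open ones.
{C, D}: R1→D 2·25=50, R2→C 2·16=32, R3→C 5·19=95, R4→C 7·18=126, R5→C 14·9=126, R6→D 10·7=70, R7→D 6·15=90. Service 589; fixed 945; total 1534.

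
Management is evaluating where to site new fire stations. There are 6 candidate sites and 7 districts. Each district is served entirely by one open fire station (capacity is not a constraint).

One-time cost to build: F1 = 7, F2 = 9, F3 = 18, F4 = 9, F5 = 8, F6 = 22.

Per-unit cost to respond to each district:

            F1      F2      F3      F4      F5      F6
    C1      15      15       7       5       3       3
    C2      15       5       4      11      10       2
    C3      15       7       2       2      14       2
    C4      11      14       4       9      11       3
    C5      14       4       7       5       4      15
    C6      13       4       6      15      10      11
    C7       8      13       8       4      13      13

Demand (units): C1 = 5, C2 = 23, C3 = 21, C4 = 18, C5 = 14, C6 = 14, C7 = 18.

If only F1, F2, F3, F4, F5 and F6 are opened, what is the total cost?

Each district is assigned to its cheapest site among the open ones.
{F1, F2, F3, F4, F5, F6}: C1→F5 3·5=15, C2→F6 2·23=46, C3→F3 2·21=42, C4→F6 3·18=54, C5→F2 4·14=56, C6→F2 4·14=56, C7→F4 4·18=72. Service 341; fixed 73; total 414.

Total cost: 414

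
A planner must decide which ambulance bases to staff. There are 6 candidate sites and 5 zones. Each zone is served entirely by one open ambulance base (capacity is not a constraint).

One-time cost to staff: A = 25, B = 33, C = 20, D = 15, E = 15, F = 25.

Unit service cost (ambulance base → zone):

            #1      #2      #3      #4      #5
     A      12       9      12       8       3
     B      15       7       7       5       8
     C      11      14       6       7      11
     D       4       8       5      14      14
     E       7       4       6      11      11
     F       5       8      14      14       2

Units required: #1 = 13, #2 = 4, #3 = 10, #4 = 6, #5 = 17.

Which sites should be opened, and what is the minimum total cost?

For any fixed open set, each zone goes to its cheapest open site; total = fixed + service.
{B, D, F}: #1→D 4·13=52, #2→B 7·4=28, #3→D 5·10=50, #4→B 5·6=30, #5→F 2·17=34. Service 194; fixed 73; total 267.
{C, D, E, F}: service 194 + fixed 75 = 269
{B, D, E, F}: #1→D 4·13=52, #2→E 4·4=16, #3→D 5·10=50, #4→B 5·6=30, #5→F 2·17=34. Service 182; fixed 88; total 270.
{A, B, C, D, E, F}: service 182 + fixed 133 = 315
No other subset beats 267.

Open B, D and F; minimum total cost 267.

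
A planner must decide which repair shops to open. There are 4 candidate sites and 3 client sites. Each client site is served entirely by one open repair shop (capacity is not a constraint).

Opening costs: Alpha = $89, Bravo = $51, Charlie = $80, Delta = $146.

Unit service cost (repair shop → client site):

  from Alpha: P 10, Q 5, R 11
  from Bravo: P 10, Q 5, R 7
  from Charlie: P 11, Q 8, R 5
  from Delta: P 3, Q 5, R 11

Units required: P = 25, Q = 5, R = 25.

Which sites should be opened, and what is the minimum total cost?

Open Charlie and Delta; minimum total cost 451.

For any fixed open set, each client site goes to its cheapest open site; total = fixed + service.
{Charlie, Delta}: P→Delta 3·25=75, Q→Delta 5·5=25, R→Charlie 5·25=125. Service 225; fixed 226; total 451.
{Bravo, Delta}: P→Delta 3·25=75, Q→Bravo 5·5=25, R→Bravo 7·25=175. Service 275; fixed 197; total 472.
{Bravo}: service 450 + fixed 51 = 501
{Alpha, Bravo, Charlie, Delta}: service 225 + fixed 366 = 591
No other subset beats 451.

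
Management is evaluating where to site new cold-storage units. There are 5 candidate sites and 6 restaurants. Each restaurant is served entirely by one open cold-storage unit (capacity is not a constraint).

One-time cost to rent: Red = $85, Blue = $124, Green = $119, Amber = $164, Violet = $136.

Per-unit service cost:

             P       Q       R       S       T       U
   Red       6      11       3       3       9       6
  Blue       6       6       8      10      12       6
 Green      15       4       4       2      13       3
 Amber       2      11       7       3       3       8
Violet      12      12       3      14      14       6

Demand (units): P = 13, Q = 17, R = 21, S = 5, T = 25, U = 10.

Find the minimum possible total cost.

Minimum total cost: 576

For any fixed open set, each restaurant goes to its cheapest open site; total = fixed + service.
{Green, Amber}: P→Amber 2·13=26, Q→Green 4·17=68, R→Green 4·21=84, S→Green 2·5=10, T→Amber 3·25=75, U→Green 3·10=30. Service 293; fixed 283; total 576.
{Red, Green, Amber}: service 272 + fixed 368 = 640
{Red, Amber}: service 426 + fixed 249 = 675
{Red, Blue, Green, Amber, Violet}: service 272 + fixed 628 = 900
No other subset beats 576.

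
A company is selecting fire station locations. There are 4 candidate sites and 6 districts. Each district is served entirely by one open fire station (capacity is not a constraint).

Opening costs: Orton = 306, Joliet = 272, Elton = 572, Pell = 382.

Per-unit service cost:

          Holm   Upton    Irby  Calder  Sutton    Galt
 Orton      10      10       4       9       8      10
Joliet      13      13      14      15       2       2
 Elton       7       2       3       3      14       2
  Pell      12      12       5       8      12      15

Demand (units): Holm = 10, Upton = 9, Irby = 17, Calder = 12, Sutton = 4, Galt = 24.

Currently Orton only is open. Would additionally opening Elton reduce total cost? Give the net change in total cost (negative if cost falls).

No — net change +189 (cost rises by 189).

Current service cost with {Orton}: 638.
Adding Elton: each district re-picks its cheapest; new service cost 255, saving 383.
Extra fixed cost: 572. Net change = 572 − 383 = 189.
(Totals: 944 → 1133.)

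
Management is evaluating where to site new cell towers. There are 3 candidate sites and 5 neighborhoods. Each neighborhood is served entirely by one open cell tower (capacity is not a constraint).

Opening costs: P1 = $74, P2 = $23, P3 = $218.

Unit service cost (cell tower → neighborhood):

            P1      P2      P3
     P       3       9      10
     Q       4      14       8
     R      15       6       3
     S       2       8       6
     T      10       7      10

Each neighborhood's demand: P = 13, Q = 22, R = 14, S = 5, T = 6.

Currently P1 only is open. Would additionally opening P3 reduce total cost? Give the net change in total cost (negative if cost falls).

Current service cost with {P1}: 407.
Adding P3: each neighborhood re-picks its cheapest; new service cost 239, saving 168.
Extra fixed cost: 218. Net change = 218 − 168 = 50.
(Totals: 481 → 531.)

No — net change +50 (cost rises by 50).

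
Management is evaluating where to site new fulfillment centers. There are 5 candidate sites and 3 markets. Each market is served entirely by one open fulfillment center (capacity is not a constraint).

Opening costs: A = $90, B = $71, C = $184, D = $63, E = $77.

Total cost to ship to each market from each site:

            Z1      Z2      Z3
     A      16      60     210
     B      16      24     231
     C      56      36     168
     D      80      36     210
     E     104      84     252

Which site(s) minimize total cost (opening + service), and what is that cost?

Open B only; minimum total cost 342.

For any fixed open set, each market goes to its cheapest open site; total = fixed + service.
{B}: Z1→B 16, Z2→B 24, Z3→B 231. Service 271; fixed 71; total 342.
{A}: Z1→A 16, Z2→A 60, Z3→A 210. Service 286; fixed 90; total 376.
{B, D}: service 250 + fixed 134 = 384
{A, B, C, D, E}: Z1→A 16, Z2→B 24, Z3→C 168. Service 208; fixed 485; total 693.
No other subset beats 342.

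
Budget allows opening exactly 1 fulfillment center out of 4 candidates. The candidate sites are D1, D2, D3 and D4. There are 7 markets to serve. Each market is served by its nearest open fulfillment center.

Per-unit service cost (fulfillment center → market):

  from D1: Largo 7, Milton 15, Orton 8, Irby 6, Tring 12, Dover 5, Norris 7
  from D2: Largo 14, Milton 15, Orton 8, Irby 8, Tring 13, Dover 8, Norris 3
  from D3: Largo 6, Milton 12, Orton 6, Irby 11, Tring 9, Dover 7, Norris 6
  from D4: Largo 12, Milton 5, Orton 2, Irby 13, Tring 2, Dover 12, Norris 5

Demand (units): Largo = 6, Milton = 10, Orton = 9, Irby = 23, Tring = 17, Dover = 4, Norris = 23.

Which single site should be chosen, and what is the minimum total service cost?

With exactly 1 open, each market uses its cheapest among the chosen.
{D4}: Largo→D4 12·6=72, Milton→D4 5·10=50, Orton→D4 2·9=18, Irby→D4 13·23=299, Tring→D4 2·17=34, Dover→D4 12·4=48, Norris→D4 5·23=115. Service cost 636.
{D3}: service cost 782
{D1}: service cost 787
Among all 4 size-1 choices, {D4} is lowest.

Choose D4 only; total service cost 636.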